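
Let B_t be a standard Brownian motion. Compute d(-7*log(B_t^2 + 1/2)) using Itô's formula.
d(-7*log(B_t^2 + 1/2)) = (14*(2*B_t^2 - 1)/(2*B_t^2 + 1)^2) dt + (-28*B_t/(2*B_t^2 + 1)) dB_t

Itô's formula for f(B_t) gives d f(B_t) = f'(B_t) dB_t + (1/2) f''(B_t) dt. Compute derivatives of f(x) = -7*log(x^2 + 1/2):
  f'(x)  = -28*x/(2*x^2 + 1)
  f''(x) = 28*(2*x^2 - 1)/(2*x^2 + 1)^2
Substitute x = B_t and multiply the f'' term by 1/2:
  drift     = (1/2) * (28*(2*x^2 - 1)/(2*x^2 + 1)^2) evaluated at B_t = 14*(2*B_t^2 - 1)/(2*B_t^2 + 1)^2
  diffusion = (-28*x/(2*x^2 + 1)) evaluated at B_t = -28*B_t/(2*B_t^2 + 1)
Therefore d(-7*log(B_t^2 + 1/2)) = (14*(2*B_t^2 - 1)/(2*B_t^2 + 1)^2) dt + (-28*B_t/(2*B_t^2 + 1)) dB_t.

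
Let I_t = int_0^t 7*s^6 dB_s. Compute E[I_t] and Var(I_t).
E[I_t] = 0; Var(I_t) = 49*t^13/13

The Itô integral of a deterministic integrand f(s) has mean 0 because each increment f(s) * (B_{s+ds} - B_s) has mean 0. By the Itô isometry:
  Var( int_0^t f(s) dB_s ) = E[ (int_0^t f(s) dB_s)^2 ] = int_0^t f(s)^2 ds.
Here f(s) = 7*s^6, so f(s)^2 = 49*s^12. Integrate:
  int_0^t (49*s^12) ds = 49*t^13/13.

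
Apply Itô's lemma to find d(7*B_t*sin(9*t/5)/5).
d(7*B_t*sin(9*t/5)/5) = (63*B_t*cos(9*t/5)/25) dt + (7*sin(9*t/5)/5) dB_t

Itô's formula for f(t, x): d f(t, B_t) = (f_t + (1/2) f_xx) dt + f_x dB_t. Compute partials of f(t, x) = 7*x*sin(9*t/5)/5:
  f_t(t,x)  = 63*x*cos(9*t/5)/25
  f_x(t,x)  = 7*sin(9*t/5)/5
  f_xx(t,x) = 0
Assemble drift = f_t + (1/2) f_xx = 63*x*cos(9*t/5)/25 and diffusion = f_x = 7*sin(9*t/5)/5. Substituting x = B_t:
  d(7*B_t*sin(9*t/5)/5) = (63*B_t*cos(9*t/5)/25) dt + (7*sin(9*t/5)/5) dB_t.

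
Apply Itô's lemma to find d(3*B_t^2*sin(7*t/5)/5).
d(3*B_t^2*sin(7*t/5)/5) = (21*B_t^2*cos(7*t/5)/25 + 3*sin(7*t/5)/5) dt + (6*B_t*sin(7*t/5)/5) dB_t

Itô's formula for f(t, x): d f(t, B_t) = (f_t + (1/2) f_xx) dt + f_x dB_t. Compute partials of f(t, x) = 3*x^2*sin(7*t/5)/5:
  f_t(t,x)  = 21*x^2*cos(7*t/5)/25
  f_x(t,x)  = 6*x*sin(7*t/5)/5
  f_xx(t,x) = 6*sin(7*t/5)/5
Assemble drift = f_t + (1/2) f_xx = 21*x^2*cos(7*t/5)/25 + 3*sin(7*t/5)/5 and diffusion = f_x = 6*x*sin(7*t/5)/5. Substituting x = B_t:
  d(3*B_t^2*sin(7*t/5)/5) = (21*B_t^2*cos(7*t/5)/25 + 3*sin(7*t/5)/5) dt + (6*B_t*sin(7*t/5)/5) dB_t.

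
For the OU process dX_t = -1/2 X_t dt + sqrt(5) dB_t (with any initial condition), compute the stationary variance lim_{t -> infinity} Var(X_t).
lim Var(X_t) = 5

The OU SDE dX = -theta X dt + sigma dB admits the integrating factor exp(theta t): d(exp(theta t) X_t) = sigma exp(theta t) dB_t. Integrating from 0 to t gives X_t = x_0 * exp(-theta t) + sigma * int_0^t exp(-theta (t-s)) dB_s for any initial x_0. The Itô integral has variance (by the Itô isometry) sigma^2 * int_0^t exp(-2 theta (t - s)) ds = sigma^2 * (1 - exp(-2 theta t)) / (2 theta), independent of x_0.
With theta = 1/2, sigma = sqrt(5):
  Var(X_t) = (sqrt(5))^2 * (1 - exp(-2*1/2 t)) / (2 * 1/2) = 5 - 5*exp(-t).
As t -> infinity, exp(-2*1/2 t) -> 0, so the stationary variance is sigma^2 / (2 theta) = 5.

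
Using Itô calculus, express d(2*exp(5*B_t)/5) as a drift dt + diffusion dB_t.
d(2*exp(5*B_t)/5) = (5*exp(5*B_t)) dt + (2*exp(5*B_t)) dB_t

Itô's formula for f(B_t) gives d f(B_t) = f'(B_t) dB_t + (1/2) f''(B_t) dt. Compute derivatives of f(x) = 2*exp(5*x)/5:
  f'(x)  = 2*exp(5*x)
  f''(x) = 10*exp(5*x)
Substitute x = B_t and multiply the f'' term by 1/2:
  drift     = (1/2) * (10*exp(5*x)) evaluated at B_t = 5*exp(5*B_t)
  diffusion = (2*exp(5*x)) evaluated at B_t = 2*exp(5*B_t)
Therefore d(2*exp(5*B_t)/5) = (5*exp(5*B_t)) dt + (2*exp(5*B_t)) dB_t.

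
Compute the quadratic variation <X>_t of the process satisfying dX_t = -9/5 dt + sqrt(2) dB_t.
<X>_t = 2*t

For an Itô process dX_t = a(t) dt + b(t) dB_t, the quadratic variation is <X>_t = int_0^t b(s)^2 ds (the drift term does not contribute). Here b(s) = sqrt(2), so
  b(s)^2 = 2.
Integrating from 0 to t:
  <X>_t = int_0^t (2) ds = 2*t.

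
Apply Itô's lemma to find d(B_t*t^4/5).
d(B_t*t^4/5) = (4*B_t*t^3/5) dt + (t^4/5) dB_t

Itô's formula for f(t, x): d f(t, B_t) = (f_t + (1/2) f_xx) dt + f_x dB_t. Compute partials of f(t, x) = t^4*x/5:
  f_t(t,x)  = 4*t^3*x/5
  f_x(t,x)  = t^4/5
  f_xx(t,x) = 0
Assemble drift = f_t + (1/2) f_xx = 4*t^3*x/5 and diffusion = f_x = t^4/5. Substituting x = B_t:
  d(B_t*t^4/5) = (4*B_t*t^3/5) dt + (t^4/5) dB_t.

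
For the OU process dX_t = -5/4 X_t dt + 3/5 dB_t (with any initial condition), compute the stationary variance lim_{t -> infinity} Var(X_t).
lim Var(X_t) = 18/125

The OU SDE dX = -theta X dt + sigma dB admits the integrating factor exp(theta t): d(exp(theta t) X_t) = sigma exp(theta t) dB_t. Integrating from 0 to t gives X_t = x_0 * exp(-theta t) + sigma * int_0^t exp(-theta (t-s)) dB_s for any initial x_0. The Itô integral has variance (by the Itô isometry) sigma^2 * int_0^t exp(-2 theta (t - s)) ds = sigma^2 * (1 - exp(-2 theta t)) / (2 theta), independent of x_0.
With theta = 5/4, sigma = 3/5:
  Var(X_t) = (3/5)^2 * (1 - exp(-2*5/4 t)) / (2 * 5/4) = 18/125 - 18*exp(-5*t/2)/125.
As t -> infinity, exp(-2*5/4 t) -> 0, so the stationary variance is sigma^2 / (2 theta) = 18/125.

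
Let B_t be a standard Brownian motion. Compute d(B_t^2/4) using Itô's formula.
d(B_t^2/4) = (1/4) dt + (B_t/2) dB_t

Itô's formula for f(B_t) gives d f(B_t) = f'(B_t) dB_t + (1/2) f''(B_t) dt. Compute derivatives of f(x) = x^2/4:
  f'(x)  = x/2
  f''(x) = 1/2
Substitute x = B_t and multiply the f'' term by 1/2:
  drift     = (1/2) * (1/2) evaluated at B_t = 1/4
  diffusion = (x/2) evaluated at B_t = B_t/2
Therefore d(B_t^2/4) = (1/4) dt + (B_t/2) dB_t.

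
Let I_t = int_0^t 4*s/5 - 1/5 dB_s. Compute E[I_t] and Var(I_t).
E[I_t] = 0; Var(I_t) = t*(16*t^2 - 12*t + 3)/75

The Itô integral of a deterministic integrand f(s) has mean 0 because each increment f(s) * (B_{s+ds} - B_s) has mean 0. By the Itô isometry:
  Var( int_0^t f(s) dB_s ) = E[ (int_0^t f(s) dB_s)^2 ] = int_0^t f(s)^2 ds.
Here f(s) = 4*s/5 - 1/5, so f(s)^2 = (4*s - 1)^2/25. Integrate:
  int_0^t ((4*s - 1)^2/25) ds = t*(16*t^2 - 12*t + 3)/75.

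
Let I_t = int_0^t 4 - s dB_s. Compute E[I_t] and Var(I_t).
E[I_t] = 0; Var(I_t) = t*(t^2 - 12*t + 48)/3

The Itô integral of a deterministic integrand f(s) has mean 0 because each increment f(s) * (B_{s+ds} - B_s) has mean 0. By the Itô isometry:
  Var( int_0^t f(s) dB_s ) = E[ (int_0^t f(s) dB_s)^2 ] = int_0^t f(s)^2 ds.
Here f(s) = 4 - s, so f(s)^2 = (s - 4)^2. Integrate:
  int_0^t ((s - 4)^2) ds = t*(t^2 - 12*t + 48)/3.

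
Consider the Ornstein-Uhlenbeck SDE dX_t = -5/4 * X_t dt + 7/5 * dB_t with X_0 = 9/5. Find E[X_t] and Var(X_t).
E[X_t] = 9*exp(-5*t/4)/5; Var(X_t) = 98/125 - 98*exp(-5*t/2)/125

The OU SDE dX = -theta X dt + sigma dB admits the integrating factor exp(theta t): d(exp(theta t) X_t) = sigma exp(theta t) dB_t. Integrating from 0 to t:
  X_t = x_0 * exp(-theta t) + sigma * int_0^t exp(-theta (t-s)) dB_s.
The Itô integral has mean 0 and (by the Itô isometry) variance sigma^2 * int_0^t exp(-2 theta (t - s)) ds = sigma^2 * (1 - exp(-2 theta t)) / (2 theta).
With theta = 5/4, sigma = 7/5, x_0 = 9/5:
  E[X_t] = 9/5 * exp(-5/4 t) = 9*exp(-5*t/4)/5
  Var(X_t) = (7/5)^2 * (1 - exp(-2*5/4 t)) / (2 * 5/4) = 98/125 - 98*exp(-5*t/2)/125.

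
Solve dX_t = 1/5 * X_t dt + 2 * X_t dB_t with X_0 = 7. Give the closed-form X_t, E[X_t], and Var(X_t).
X_t = 7 * exp((-9/5) t + (2) B_t); E[X_t] = 7*exp(t/5); Var(X_t) = 49*(exp(4*t) - 1)*exp(2*t/5)

For GBM dX = mu X dt + sigma X dB with X_0 = x_0, apply Itô to Y = log X: dY = (mu - sigma^2/2) dt + sigma dB, so Y_t = log(x_0) + (mu - sigma^2/2) t + sigma B_t and hence X_t = x_0 * exp((mu - sigma^2/2) t + sigma B_t).
With mu = 1/5, sigma = 2, x_0 = 7, this gives:
  X_t = 7 * exp((-9/5) * t + (2) * B_t).
Since sigma*B_t ~ Normal(0, sigma^2 t), E[exp(sigma*B_t)] = exp(sigma^2 t / 2); so E[X_t] = x_0 * exp((mu - sigma^2/2) t) * exp(sigma^2 t / 2) = x_0 * exp(mu t) = 7*exp(t/5).
Var(X_t) = E[X_t^2] - (E[X_t])^2 = x_0^2 * exp(2 mu t) * (exp(sigma^2 t) - 1) = 49*(exp(4*t) - 1)*exp(2*t/5).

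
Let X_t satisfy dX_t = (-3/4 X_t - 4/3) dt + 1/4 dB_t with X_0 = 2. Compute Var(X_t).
Var(X_t) = 1/24 - exp(-3*t/2)/24

The variance V(t) = Var(X_t) satisfies V'(t) = 2 a V(t) + c^2 with V(0) = 0 (drift coefficient is linear in X, diffusion is constant). With a = -3/4, c = 1/4, the solution is
  V(t) = (c^2 / (2 a)) * (exp(2 a t) - 1)
       = ((1/4)^2 / (2*(-3/4))) * (exp((-3/2) t) - 1)
       = 1/24 - exp(-3*t/2)/24.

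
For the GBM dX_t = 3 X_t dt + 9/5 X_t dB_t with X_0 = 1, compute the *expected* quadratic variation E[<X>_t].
E[<X>_t] = 27*exp(231*t/25)/77 - 27/77

<X>_t = int_0^t ((9/5) * X_s)^2 ds. Taking expectation inside the integral: E[<X>_t] = (9/5)^2 * int_0^t E[X_s^2] ds. For GBM, E[X_s^2] = x_0^2 * exp((2 mu + sigma^2) s). Integrating:
  E[<X>_t] = (9/5)^2 * 1^2 * (exp((2*3 + (9/5)^2) t) - 1) / (2*3 + (9/5)^2)
           = (9/5)^2 * 1^2 * (exp((231/25) t) - 1) / (231/25) = 27*exp(231*t/25)/77 - 27/77.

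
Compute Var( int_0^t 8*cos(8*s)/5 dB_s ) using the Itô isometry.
Var = 32*t/25 + 4*sin(8*t)*cos(8*t)/25

The Itô integral of a deterministic integrand f(s) has mean 0 because each increment f(s) * (B_{s+ds} - B_s) has mean 0. By the Itô isometry:
  Var( int_0^t f(s) dB_s ) = E[ (int_0^t f(s) dB_s)^2 ] = int_0^t f(s)^2 ds.
Here f(s) = 8*cos(8*s)/5, so f(s)^2 = 64*cos(8*s)^2/25. Integrate:
  int_0^t (64*cos(8*s)^2/25) ds = 32*t/25 + 4*sin(8*t)*cos(8*t)/25.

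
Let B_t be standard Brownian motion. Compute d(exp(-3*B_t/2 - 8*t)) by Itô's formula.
d(exp(-3*B_t/2 - 8*t)) = (-55*exp(-3*B_t/2 - 8*t)/8) dt + (-3*exp(-3*B_t/2 - 8*t)/2) dB_t

Itô's formula for f(t, x): d f(t, B_t) = (f_t + (1/2) f_xx) dt + f_x dB_t. Compute partials of f(t, x) = exp(-8*t - 3*x/2):
  f_t(t,x)  = -8*exp(-8*t - 3*x/2)
  f_x(t,x)  = -3*exp(-8*t - 3*x/2)/2
  f_xx(t,x) = 9*exp(-8*t - 3*x/2)/4
Assemble drift = f_t + (1/2) f_xx = -55*exp(-8*t - 3*x/2)/8 and diffusion = f_x = -3*exp(-8*t - 3*x/2)/2. Substituting x = B_t:
  d(exp(-3*B_t/2 - 8*t)) = (-55*exp(-3*B_t/2 - 8*t)/8) dt + (-3*exp(-3*B_t/2 - 8*t)/2) dB_t.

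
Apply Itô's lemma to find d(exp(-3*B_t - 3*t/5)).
d(exp(-3*B_t - 3*t/5)) = (39*exp(-3*B_t - 3*t/5)/10) dt + (-3*exp(-3*B_t - 3*t/5)) dB_t

Itô's formula for f(t, x): d f(t, B_t) = (f_t + (1/2) f_xx) dt + f_x dB_t. Compute partials of f(t, x) = exp(-3*t/5 - 3*x):
  f_t(t,x)  = -3*exp(-3*t/5 - 3*x)/5
  f_x(t,x)  = -3*exp(-3*t/5 - 3*x)
  f_xx(t,x) = 9*exp(-3*t/5 - 3*x)
Assemble drift = f_t + (1/2) f_xx = 39*exp(-3*t/5 - 3*x)/10 and diffusion = f_x = -3*exp(-3*t/5 - 3*x). Substituting x = B_t:
  d(exp(-3*B_t - 3*t/5)) = (39*exp(-3*B_t - 3*t/5)/10) dt + (-3*exp(-3*B_t - 3*t/5)) dB_t.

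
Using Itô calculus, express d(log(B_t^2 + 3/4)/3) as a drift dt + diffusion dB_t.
d(log(B_t^2 + 3/4)/3) = (4*(3 - 4*B_t^2)/(3*(4*B_t^2 + 3)^2)) dt + (8*B_t/(3*(4*B_t^2 + 3))) dB_t

Itô's formula for f(B_t) gives d f(B_t) = f'(B_t) dB_t + (1/2) f''(B_t) dt. Compute derivatives of f(x) = log(x^2 + 3/4)/3:
  f'(x)  = 8*x/(3*(4*x^2 + 3))
  f''(x) = 8*(3 - 4*x^2)/(3*(4*x^2 + 3)^2)
Substitute x = B_t and multiply the f'' term by 1/2:
  drift     = (1/2) * (8*(3 - 4*x^2)/(3*(4*x^2 + 3)^2)) evaluated at B_t = 4*(3 - 4*B_t^2)/(3*(4*B_t^2 + 3)^2)
  diffusion = (8*x/(3*(4*x^2 + 3))) evaluated at B_t = 8*B_t/(3*(4*B_t^2 + 3))
Therefore d(log(B_t^2 + 3/4)/3) = (4*(3 - 4*B_t^2)/(3*(4*B_t^2 + 3)^2)) dt + (8*B_t/(3*(4*B_t^2 + 3))) dB_t.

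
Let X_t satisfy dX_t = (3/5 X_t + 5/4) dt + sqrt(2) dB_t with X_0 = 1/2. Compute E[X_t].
E[X_t] = 31*exp(3*t/5)/12 - 25/12

Taking expectations and using E[dB_t] = 0, the mean m(t) = E[X_t] satisfies the ODE m'(t) = a m(t) + b with m(0) = x_0. With a = 3/5, b = 5/4, x_0 = 1/2, the solution is
  m(t) = x_0 * exp(a t) + (b/a) * (exp(a t) - 1)
       = (1/2) * exp((3/5) t) + ((5/4)/(3/5)) * (exp((3/5) t) - 1)
       = 31*exp(3*t/5)/12 - 25/12.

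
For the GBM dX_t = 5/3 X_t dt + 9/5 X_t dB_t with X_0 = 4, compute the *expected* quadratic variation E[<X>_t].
E[<X>_t] = 3888*exp(493*t/75)/493 - 3888/493

<X>_t = int_0^t ((9/5) * X_s)^2 ds. Taking expectation inside the integral: E[<X>_t] = (9/5)^2 * int_0^t E[X_s^2] ds. For GBM, E[X_s^2] = x_0^2 * exp((2 mu + sigma^2) s). Integrating:
  E[<X>_t] = (9/5)^2 * 4^2 * (exp((2*(5/3) + (9/5)^2) t) - 1) / (2*(5/3) + (9/5)^2)
           = (9/5)^2 * 4^2 * (exp((493/75) t) - 1) / (493/75) = 3888*exp(493*t/75)/493 - 3888/493.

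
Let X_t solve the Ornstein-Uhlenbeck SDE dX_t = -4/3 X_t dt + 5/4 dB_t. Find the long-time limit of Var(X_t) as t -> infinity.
lim Var(X_t) = 75/128

The OU SDE dX = -theta X dt + sigma dB admits the integrating factor exp(theta t): d(exp(theta t) X_t) = sigma exp(theta t) dB_t. Integrating from 0 to t gives X_t = x_0 * exp(-theta t) + sigma * int_0^t exp(-theta (t-s)) dB_s for any initial x_0. The Itô integral has variance (by the Itô isometry) sigma^2 * int_0^t exp(-2 theta (t - s)) ds = sigma^2 * (1 - exp(-2 theta t)) / (2 theta), independent of x_0.
With theta = 4/3, sigma = 5/4:
  Var(X_t) = (5/4)^2 * (1 - exp(-2*4/3 t)) / (2 * 4/3) = 75/128 - 75*exp(-8*t/3)/128.
As t -> infinity, exp(-2*4/3 t) -> 0, so the stationary variance is sigma^2 / (2 theta) = 75/128.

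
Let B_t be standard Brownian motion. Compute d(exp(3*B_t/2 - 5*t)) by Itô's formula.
d(exp(3*B_t/2 - 5*t)) = (-31*exp(3*B_t/2 - 5*t)/8) dt + (3*exp(3*B_t/2 - 5*t)/2) dB_t

Itô's formula for f(t, x): d f(t, B_t) = (f_t + (1/2) f_xx) dt + f_x dB_t. Compute partials of f(t, x) = exp(-5*t + 3*x/2):
  f_t(t,x)  = -5*exp(-5*t + 3*x/2)
  f_x(t,x)  = 3*exp(-5*t + 3*x/2)/2
  f_xx(t,x) = 9*exp(-5*t + 3*x/2)/4
Assemble drift = f_t + (1/2) f_xx = -31*exp(-5*t + 3*x/2)/8 and diffusion = f_x = 3*exp(-5*t + 3*x/2)/2. Substituting x = B_t:
  d(exp(3*B_t/2 - 5*t)) = (-31*exp(3*B_t/2 - 5*t)/8) dt + (3*exp(3*B_t/2 - 5*t)/2) dB_t.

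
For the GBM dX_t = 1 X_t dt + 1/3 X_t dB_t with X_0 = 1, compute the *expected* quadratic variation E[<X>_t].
E[<X>_t] = exp(19*t/9)/19 - 1/19

<X>_t = int_0^t ((1/3) * X_s)^2 ds. Taking expectation inside the integral: E[<X>_t] = (1/3)^2 * int_0^t E[X_s^2] ds. For GBM, E[X_s^2] = x_0^2 * exp((2 mu + sigma^2) s). Integrating:
  E[<X>_t] = (1/3)^2 * 1^2 * (exp((2*1 + (1/3)^2) t) - 1) / (2*1 + (1/3)^2)
           = (1/3)^2 * 1^2 * (exp((19/9) t) - 1) / (19/9) = exp(19*t/9)/19 - 1/19.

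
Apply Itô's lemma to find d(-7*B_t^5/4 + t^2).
d(-7*B_t^5/4 + t^2) = (-35*B_t^3/2 + 2*t) dt + (-35*B_t^4/4) dB_t

Itô's formula for f(t, x): d f(t, B_t) = (f_t + (1/2) f_xx) dt + f_x dB_t. Compute partials of f(t, x) = t^2 - 7*x^5/4:
  f_t(t,x)  = 2*t
  f_x(t,x)  = -35*x^4/4
  f_xx(t,x) = -35*x^3
Assemble drift = f_t + (1/2) f_xx = 2*t - 35*x^3/2 and diffusion = f_x = -35*x^4/4. Substituting x = B_t:
  d(-7*B_t^5/4 + t^2) = (-35*B_t^3/2 + 2*t) dt + (-35*B_t^4/4) dB_t.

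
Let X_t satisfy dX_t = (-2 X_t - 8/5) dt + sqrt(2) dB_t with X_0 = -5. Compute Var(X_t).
Var(X_t) = 1/2 - exp(-4*t)/2

The variance V(t) = Var(X_t) satisfies V'(t) = 2 a V(t) + c^2 with V(0) = 0 (drift coefficient is linear in X, diffusion is constant). With a = -2, c = sqrt(2), the solution is
  V(t) = (c^2 / (2 a)) * (exp(2 a t) - 1)
       = (sqrt(2)^2 / (2*(-2))) * (exp((-4) t) - 1)
       = 1/2 - exp(-4*t)/2.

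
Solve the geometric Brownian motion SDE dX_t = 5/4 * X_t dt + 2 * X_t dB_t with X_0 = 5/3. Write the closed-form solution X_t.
X_t = 5/3 * exp((-3/4) * t + (2) * B_t)

For GBM dX = mu X dt + sigma X dB with X_0 = x_0, apply Itô to Y = log X: dY = (mu - sigma^2/2) dt + sigma dB, so Y_t = log(x_0) + (mu - sigma^2/2) t + sigma B_t and hence X_t = x_0 * exp((mu - sigma^2/2) t + sigma B_t).
With mu = 5/4, sigma = 2, x_0 = 5/3, this gives:
  X_t = 5/3 * exp((-3/4) * t + (2) * B_t).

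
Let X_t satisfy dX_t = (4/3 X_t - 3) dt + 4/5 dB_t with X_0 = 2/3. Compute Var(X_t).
Var(X_t) = 6*exp(8*t/3)/25 - 6/25

The variance V(t) = Var(X_t) satisfies V'(t) = 2 a V(t) + c^2 with V(0) = 0 (drift coefficient is linear in X, diffusion is constant). With a = 4/3, c = 4/5, the solution is
  V(t) = (c^2 / (2 a)) * (exp(2 a t) - 1)
       = ((4/5)^2 / (2*(4/3))) * (exp((8/3) t) - 1)
       = 6*exp(8*t/3)/25 - 6/25.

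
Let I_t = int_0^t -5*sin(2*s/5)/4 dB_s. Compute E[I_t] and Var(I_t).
E[I_t] = 0; Var(I_t) = 25*t/32 - 125*sin(4*t/5)/128

The Itô integral of a deterministic integrand f(s) has mean 0 because each increment f(s) * (B_{s+ds} - B_s) has mean 0. By the Itô isometry:
  Var( int_0^t f(s) dB_s ) = E[ (int_0^t f(s) dB_s)^2 ] = int_0^t f(s)^2 ds.
Here f(s) = -5*sin(2*s/5)/4, so f(s)^2 = 25*sin(2*s/5)^2/16. Integrate:
  int_0^t (25*sin(2*s/5)^2/16) ds = 25*t/32 - 125*sin(4*t/5)/128.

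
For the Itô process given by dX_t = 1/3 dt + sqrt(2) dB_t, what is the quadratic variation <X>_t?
<X>_t = 2*t

For an Itô process dX_t = a(t) dt + b(t) dB_t, the quadratic variation is <X>_t = int_0^t b(s)^2 ds (the drift term does not contribute). Here b(s) = sqrt(2), so
  b(s)^2 = 2.
Integrating from 0 to t:
  <X>_t = int_0^t (2) ds = 2*t.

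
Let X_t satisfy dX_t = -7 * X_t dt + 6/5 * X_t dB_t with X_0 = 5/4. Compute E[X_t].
E[X_t] = 5*exp(-7*t)/4

For GBM dX = mu X dt + sigma X dB with X_0 = x_0, apply Itô to Y = log X: dY = (mu - sigma^2/2) dt + sigma dB, so Y_t = log(x_0) + (mu - sigma^2/2) t + sigma B_t and hence X_t = x_0 * exp((mu - sigma^2/2) t + sigma B_t).
With mu = -7, sigma = 6/5, x_0 = 5/4, this gives:
  X_t = 5/4 * exp((-193/25) * t + (6/5) * B_t).
Since sigma*B_t ~ Normal(0, sigma^2 t), E[exp(sigma*B_t)] = exp(sigma^2 t / 2); so E[X_t] = x_0 * exp((mu - sigma^2/2) t) * exp(sigma^2 t / 2) = x_0 * exp(mu t) = 5*exp(-7*t)/4.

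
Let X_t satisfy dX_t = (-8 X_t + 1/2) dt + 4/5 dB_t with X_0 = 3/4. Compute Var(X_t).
Var(X_t) = 1/25 - exp(-16*t)/25

The variance V(t) = Var(X_t) satisfies V'(t) = 2 a V(t) + c^2 with V(0) = 0 (drift coefficient is linear in X, diffusion is constant). With a = -8, c = 4/5, the solution is
  V(t) = (c^2 / (2 a)) * (exp(2 a t) - 1)
       = ((4/5)^2 / (2*(-8))) * (exp((-16) t) - 1)
       = 1/25 - exp(-16*t)/25.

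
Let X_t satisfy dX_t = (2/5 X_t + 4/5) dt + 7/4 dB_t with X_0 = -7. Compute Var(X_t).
Var(X_t) = 245*exp(4*t/5)/64 - 245/64

The variance V(t) = Var(X_t) satisfies V'(t) = 2 a V(t) + c^2 with V(0) = 0 (drift coefficient is linear in X, diffusion is constant). With a = 2/5, c = 7/4, the solution is
  V(t) = (c^2 / (2 a)) * (exp(2 a t) - 1)
       = ((7/4)^2 / (2*(2/5))) * (exp((4/5) t) - 1)
       = 245*exp(4*t/5)/64 - 245/64.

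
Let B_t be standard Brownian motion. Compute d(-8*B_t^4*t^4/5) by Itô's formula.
d(-8*B_t^4*t^4/5) = (16*B_t^2*t^3*(-2*B_t^2 - 3*t)/5) dt + (-32*B_t^3*t^4/5) dB_t

Itô's formula for f(t, x): d f(t, B_t) = (f_t + (1/2) f_xx) dt + f_x dB_t. Compute partials of f(t, x) = -8*t^4*x^4/5:
  f_t(t,x)  = -32*t^3*x^4/5
  f_x(t,x)  = -32*t^4*x^3/5
  f_xx(t,x) = -96*t^4*x^2/5
Assemble drift = f_t + (1/2) f_xx = 16*t^3*x^2*(-3*t - 2*x^2)/5 and diffusion = f_x = -32*t^4*x^3/5. Substituting x = B_t:
  d(-8*B_t^4*t^4/5) = (16*B_t^2*t^3*(-2*B_t^2 - 3*t)/5) dt + (-32*B_t^3*t^4/5) dB_t.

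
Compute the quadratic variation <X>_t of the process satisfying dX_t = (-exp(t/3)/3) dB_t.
<X>_t = exp(2*t/3)/6 - 1/6

For an Itô process dX_t = a(t) dt + b(t) dB_t, the quadratic variation is <X>_t = int_0^t b(s)^2 ds (the drift term does not contribute). Here b(s) = -exp(s/3)/3, so
  b(s)^2 = exp(2*s/3)/9.
Integrating from 0 to t:
  <X>_t = int_0^t (exp(2*s/3)/9) ds = exp(2*t/3)/6 - 1/6.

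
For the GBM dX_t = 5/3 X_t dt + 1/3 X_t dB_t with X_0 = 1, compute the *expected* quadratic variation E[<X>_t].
E[<X>_t] = exp(31*t/9)/31 - 1/31

<X>_t = int_0^t ((1/3) * X_s)^2 ds. Taking expectation inside the integral: E[<X>_t] = (1/3)^2 * int_0^t E[X_s^2] ds. For GBM, E[X_s^2] = x_0^2 * exp((2 mu + sigma^2) s). Integrating:
  E[<X>_t] = (1/3)^2 * 1^2 * (exp((2*(5/3) + (1/3)^2) t) - 1) / (2*(5/3) + (1/3)^2)
           = (1/3)^2 * 1^2 * (exp((31/9) t) - 1) / (31/9) = exp(31*t/9)/31 - 1/31.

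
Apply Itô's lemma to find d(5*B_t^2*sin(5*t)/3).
d(5*B_t^2*sin(5*t)/3) = (25*B_t^2*cos(5*t)/3 + 5*sin(5*t)/3) dt + (10*B_t*sin(5*t)/3) dB_t

Itô's formula for f(t, x): d f(t, B_t) = (f_t + (1/2) f_xx) dt + f_x dB_t. Compute partials of f(t, x) = 5*x^2*sin(5*t)/3:
  f_t(t,x)  = 25*x^2*cos(5*t)/3
  f_x(t,x)  = 10*x*sin(5*t)/3
  f_xx(t,x) = 10*sin(5*t)/3
Assemble drift = f_t + (1/2) f_xx = 25*x^2*cos(5*t)/3 + 5*sin(5*t)/3 and diffusion = f_x = 10*x*sin(5*t)/3. Substituting x = B_t:
  d(5*B_t^2*sin(5*t)/3) = (25*B_t^2*cos(5*t)/3 + 5*sin(5*t)/3) dt + (10*B_t*sin(5*t)/3) dB_t.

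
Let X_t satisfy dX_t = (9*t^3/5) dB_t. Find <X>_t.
<X>_t = 81*t^7/175

For an Itô process dX_t = a(t) dt + b(t) dB_t, the quadratic variation is <X>_t = int_0^t b(s)^2 ds (the drift term does not contribute). Here b(s) = 9*s^3/5, so
  b(s)^2 = 81*s^6/25.
Integrating from 0 to t:
  <X>_t = int_0^t (81*s^6/25) ds = 81*t^7/175.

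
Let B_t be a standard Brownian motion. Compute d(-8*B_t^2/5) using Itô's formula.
d(-8*B_t^2/5) = (-8/5) dt + (-16*B_t/5) dB_t

Itô's formula for f(B_t) gives d f(B_t) = f'(B_t) dB_t + (1/2) f''(B_t) dt. Compute derivatives of f(x) = -8*x^2/5:
  f'(x)  = -16*x/5
  f''(x) = -16/5
Substitute x = B_t and multiply the f'' term by 1/2:
  drift     = (1/2) * (-16/5) evaluated at B_t = -8/5
  diffusion = (-16*x/5) evaluated at B_t = -16*B_t/5
Therefore d(-8*B_t^2/5) = (-8/5) dt + (-16*B_t/5) dB_t.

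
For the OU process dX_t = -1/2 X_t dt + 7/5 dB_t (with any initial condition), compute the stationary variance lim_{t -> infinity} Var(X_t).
lim Var(X_t) = 49/25

The OU SDE dX = -theta X dt + sigma dB admits the integrating factor exp(theta t): d(exp(theta t) X_t) = sigma exp(theta t) dB_t. Integrating from 0 to t gives X_t = x_0 * exp(-theta t) + sigma * int_0^t exp(-theta (t-s)) dB_s for any initial x_0. The Itô integral has variance (by the Itô isometry) sigma^2 * int_0^t exp(-2 theta (t - s)) ds = sigma^2 * (1 - exp(-2 theta t)) / (2 theta), independent of x_0.
With theta = 1/2, sigma = 7/5:
  Var(X_t) = (7/5)^2 * (1 - exp(-2*1/2 t)) / (2 * 1/2) = 49/25 - 49*exp(-t)/25.
As t -> infinity, exp(-2*1/2 t) -> 0, so the stationary variance is sigma^2 / (2 theta) = 49/25.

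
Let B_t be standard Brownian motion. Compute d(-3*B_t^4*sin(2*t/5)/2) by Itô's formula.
d(-3*B_t^4*sin(2*t/5)/2) = (-3*B_t^2*(B_t^2*cos(2*t/5) + 15*sin(2*t/5))/5) dt + (-6*B_t^3*sin(2*t/5)) dB_t

Itô's formula for f(t, x): d f(t, B_t) = (f_t + (1/2) f_xx) dt + f_x dB_t. Compute partials of f(t, x) = -3*x^4*sin(2*t/5)/2:
  f_t(t,x)  = -3*x^4*cos(2*t/5)/5
  f_x(t,x)  = -6*x^3*sin(2*t/5)
  f_xx(t,x) = -18*x^2*sin(2*t/5)
Assemble drift = f_t + (1/2) f_xx = -3*x^2*(x^2*cos(2*t/5) + 15*sin(2*t/5))/5 and diffusion = f_x = -6*x^3*sin(2*t/5). Substituting x = B_t:
  d(-3*B_t^4*sin(2*t/5)/2) = (-3*B_t^2*(B_t^2*cos(2*t/5) + 15*sin(2*t/5))/5) dt + (-6*B_t^3*sin(2*t/5)) dB_t.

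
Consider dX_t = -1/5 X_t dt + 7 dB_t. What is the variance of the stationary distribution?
lim Var(X_t) = 245/2

The OU SDE dX = -theta X dt + sigma dB admits the integrating factor exp(theta t): d(exp(theta t) X_t) = sigma exp(theta t) dB_t. Integrating from 0 to t gives X_t = x_0 * exp(-theta t) + sigma * int_0^t exp(-theta (t-s)) dB_s for any initial x_0. The Itô integral has variance (by the Itô isometry) sigma^2 * int_0^t exp(-2 theta (t - s)) ds = sigma^2 * (1 - exp(-2 theta t)) / (2 theta), independent of x_0.
With theta = 1/5, sigma = 7:
  Var(X_t) = (7)^2 * (1 - exp(-2*1/5 t)) / (2 * 1/5) = 245/2 - 245*exp(-2*t/5)/2.
As t -> infinity, exp(-2*1/5 t) -> 0, so the stationary variance is sigma^2 / (2 theta) = 245/2.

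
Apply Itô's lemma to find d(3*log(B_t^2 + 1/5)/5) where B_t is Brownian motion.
d(3*log(B_t^2 + 1/5)/5) = (3*(1 - 5*B_t^2)/(5*B_t^2 + 1)^2) dt + (6*B_t/(5*B_t^2 + 1)) dB_t

Itô's formula for f(B_t) gives d f(B_t) = f'(B_t) dB_t + (1/2) f''(B_t) dt. Compute derivatives of f(x) = 3*log(x^2 + 1/5)/5:
  f'(x)  = 6*x/(5*x^2 + 1)
  f''(x) = 6*(1 - 5*x^2)/(5*x^2 + 1)^2
Substitute x = B_t and multiply the f'' term by 1/2:
  drift     = (1/2) * (6*(1 - 5*x^2)/(5*x^2 + 1)^2) evaluated at B_t = 3*(1 - 5*B_t^2)/(5*B_t^2 + 1)^2
  diffusion = (6*x/(5*x^2 + 1)) evaluated at B_t = 6*B_t/(5*B_t^2 + 1)
Therefore d(3*log(B_t^2 + 1/5)/5) = (3*(1 - 5*B_t^2)/(5*B_t^2 + 1)^2) dt + (6*B_t/(5*B_t^2 + 1)) dB_t.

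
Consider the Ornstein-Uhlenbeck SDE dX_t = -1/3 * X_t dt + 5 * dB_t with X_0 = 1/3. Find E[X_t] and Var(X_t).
E[X_t] = exp(-t/3)/3; Var(X_t) = 75/2 - 75*exp(-2*t/3)/2

The OU SDE dX = -theta X dt + sigma dB admits the integrating factor exp(theta t): d(exp(theta t) X_t) = sigma exp(theta t) dB_t. Integrating from 0 to t:
  X_t = x_0 * exp(-theta t) + sigma * int_0^t exp(-theta (t-s)) dB_s.
The Itô integral has mean 0 and (by the Itô isometry) variance sigma^2 * int_0^t exp(-2 theta (t - s)) ds = sigma^2 * (1 - exp(-2 theta t)) / (2 theta).
With theta = 1/3, sigma = 5, x_0 = 1/3:
  E[X_t] = 1/3 * exp(-1/3 t) = exp(-t/3)/3
  Var(X_t) = (5)^2 * (1 - exp(-2*1/3 t)) / (2 * 1/3) = 75/2 - 75*exp(-2*t/3)/2.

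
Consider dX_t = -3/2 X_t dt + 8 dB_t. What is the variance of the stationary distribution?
lim Var(X_t) = 64/3

The OU SDE dX = -theta X dt + sigma dB admits the integrating factor exp(theta t): d(exp(theta t) X_t) = sigma exp(theta t) dB_t. Integrating from 0 to t gives X_t = x_0 * exp(-theta t) + sigma * int_0^t exp(-theta (t-s)) dB_s for any initial x_0. The Itô integral has variance (by the Itô isometry) sigma^2 * int_0^t exp(-2 theta (t - s)) ds = sigma^2 * (1 - exp(-2 theta t)) / (2 theta), independent of x_0.
With theta = 3/2, sigma = 8:
  Var(X_t) = (8)^2 * (1 - exp(-2*3/2 t)) / (2 * 3/2) = 64/3 - 64*exp(-3*t)/3.
As t -> infinity, exp(-2*3/2 t) -> 0, so the stationary variance is sigma^2 / (2 theta) = 64/3.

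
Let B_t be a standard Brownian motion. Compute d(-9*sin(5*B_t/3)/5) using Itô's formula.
d(-9*sin(5*B_t/3)/5) = (5*sin(5*B_t/3)/2) dt + (-3*cos(5*B_t/3)) dB_t

Itô's formula for f(B_t) gives d f(B_t) = f'(B_t) dB_t + (1/2) f''(B_t) dt. Compute derivatives of f(x) = -9*sin(5*x/3)/5:
  f'(x)  = -3*cos(5*x/3)
  f''(x) = 5*sin(5*x/3)
Substitute x = B_t and multiply the f'' term by 1/2:
  drift     = (1/2) * (5*sin(5*x/3)) evaluated at B_t = 5*sin(5*B_t/3)/2
  diffusion = (-3*cos(5*x/3)) evaluated at B_t = -3*cos(5*B_t/3)
Therefore d(-9*sin(5*B_t/3)/5) = (5*sin(5*B_t/3)/2) dt + (-3*cos(5*B_t/3)) dB_t.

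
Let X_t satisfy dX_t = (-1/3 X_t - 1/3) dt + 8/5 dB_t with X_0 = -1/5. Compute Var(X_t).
Var(X_t) = 96/25 - 96*exp(-2*t/3)/25

The variance V(t) = Var(X_t) satisfies V'(t) = 2 a V(t) + c^2 with V(0) = 0 (drift coefficient is linear in X, diffusion is constant). With a = -1/3, c = 8/5, the solution is
  V(t) = (c^2 / (2 a)) * (exp(2 a t) - 1)
       = ((8/5)^2 / (2*(-1/3))) * (exp((-2/3) t) - 1)
       = 96/25 - 96*exp(-2*t/3)/25.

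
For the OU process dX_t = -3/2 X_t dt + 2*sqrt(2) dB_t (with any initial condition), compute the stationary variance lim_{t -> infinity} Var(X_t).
lim Var(X_t) = 8/3

The OU SDE dX = -theta X dt + sigma dB admits the integrating factor exp(theta t): d(exp(theta t) X_t) = sigma exp(theta t) dB_t. Integrating from 0 to t gives X_t = x_0 * exp(-theta t) + sigma * int_0^t exp(-theta (t-s)) dB_s for any initial x_0. The Itô integral has variance (by the Itô isometry) sigma^2 * int_0^t exp(-2 theta (t - s)) ds = sigma^2 * (1 - exp(-2 theta t)) / (2 theta), independent of x_0.
With theta = 3/2, sigma = 2*sqrt(2):
  Var(X_t) = (2*sqrt(2))^2 * (1 - exp(-2*3/2 t)) / (2 * 3/2) = 8/3 - 8*exp(-3*t)/3.
As t -> infinity, exp(-2*3/2 t) -> 0, so the stationary variance is sigma^2 / (2 theta) = 8/3.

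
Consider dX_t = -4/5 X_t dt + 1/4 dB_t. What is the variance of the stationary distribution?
lim Var(X_t) = 5/128

The OU SDE dX = -theta X dt + sigma dB admits the integrating factor exp(theta t): d(exp(theta t) X_t) = sigma exp(theta t) dB_t. Integrating from 0 to t gives X_t = x_0 * exp(-theta t) + sigma * int_0^t exp(-theta (t-s)) dB_s for any initial x_0. The Itô integral has variance (by the Itô isometry) sigma^2 * int_0^t exp(-2 theta (t - s)) ds = sigma^2 * (1 - exp(-2 theta t)) / (2 theta), independent of x_0.
With theta = 4/5, sigma = 1/4:
  Var(X_t) = (1/4)^2 * (1 - exp(-2*4/5 t)) / (2 * 4/5) = 5/128 - 5*exp(-8*t/5)/128.
As t -> infinity, exp(-2*4/5 t) -> 0, so the stationary variance is sigma^2 / (2 theta) = 5/128.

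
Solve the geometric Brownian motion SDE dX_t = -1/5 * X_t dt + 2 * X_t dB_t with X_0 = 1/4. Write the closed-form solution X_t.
X_t = 1/4 * exp((-11/5) * t + (2) * B_t)

For GBM dX = mu X dt + sigma X dB with X_0 = x_0, apply Itô to Y = log X: dY = (mu - sigma^2/2) dt + sigma dB, so Y_t = log(x_0) + (mu - sigma^2/2) t + sigma B_t and hence X_t = x_0 * exp((mu - sigma^2/2) t + sigma B_t).
With mu = -1/5, sigma = 2, x_0 = 1/4, this gives:
  X_t = 1/4 * exp((-11/5) * t + (2) * B_t).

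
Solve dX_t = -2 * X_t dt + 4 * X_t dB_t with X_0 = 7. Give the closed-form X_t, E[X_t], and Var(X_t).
X_t = 7 * exp((-10) t + (4) B_t); E[X_t] = 7*exp(-2*t); Var(X_t) = (49*exp(16*t) - 49)*exp(-4*t)

For GBM dX = mu X dt + sigma X dB with X_0 = x_0, apply Itô to Y = log X: dY = (mu - sigma^2/2) dt + sigma dB, so Y_t = log(x_0) + (mu - sigma^2/2) t + sigma B_t and hence X_t = x_0 * exp((mu - sigma^2/2) t + sigma B_t).
With mu = -2, sigma = 4, x_0 = 7, this gives:
  X_t = 7 * exp((-10) * t + (4) * B_t).
Since sigma*B_t ~ Normal(0, sigma^2 t), E[exp(sigma*B_t)] = exp(sigma^2 t / 2); so E[X_t] = x_0 * exp((mu - sigma^2/2) t) * exp(sigma^2 t / 2) = x_0 * exp(mu t) = 7*exp(-2*t).
Var(X_t) = E[X_t^2] - (E[X_t])^2 = x_0^2 * exp(2 mu t) * (exp(sigma^2 t) - 1) = (49*exp(16*t) - 49)*exp(-4*t).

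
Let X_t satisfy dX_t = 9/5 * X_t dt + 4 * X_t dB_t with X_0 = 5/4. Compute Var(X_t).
Var(X_t) = 25*(exp(16*t) - 1)*exp(18*t/5)/16

For GBM dX = mu X dt + sigma X dB with X_0 = x_0, apply Itô to Y = log X: dY = (mu - sigma^2/2) dt + sigma dB, so Y_t = log(x_0) + (mu - sigma^2/2) t + sigma B_t and hence X_t = x_0 * exp((mu - sigma^2/2) t + sigma B_t).
With mu = 9/5, sigma = 4, x_0 = 5/4, this gives:
  X_t = 5/4 * exp((-31/5) * t + (4) * B_t).
Since sigma*B_t ~ Normal(0, sigma^2 t), E[exp(sigma*B_t)] = exp(sigma^2 t / 2); so E[X_t] = x_0 * exp((mu - sigma^2/2) t) * exp(sigma^2 t / 2) = x_0 * exp(mu t) = 5*exp(9*t/5)/4.
Var(X_t) = E[X_t^2] - (E[X_t])^2 = x_0^2 * exp(2 mu t) * (exp(sigma^2 t) - 1) = 25*(exp(16*t) - 1)*exp(18*t/5)/16.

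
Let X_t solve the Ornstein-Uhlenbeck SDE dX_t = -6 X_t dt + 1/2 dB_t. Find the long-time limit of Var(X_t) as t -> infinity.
lim Var(X_t) = 1/48

The OU SDE dX = -theta X dt + sigma dB admits the integrating factor exp(theta t): d(exp(theta t) X_t) = sigma exp(theta t) dB_t. Integrating from 0 to t gives X_t = x_0 * exp(-theta t) + sigma * int_0^t exp(-theta (t-s)) dB_s for any initial x_0. The Itô integral has variance (by the Itô isometry) sigma^2 * int_0^t exp(-2 theta (t - s)) ds = sigma^2 * (1 - exp(-2 theta t)) / (2 theta), independent of x_0.
With theta = 6, sigma = 1/2:
  Var(X_t) = (1/2)^2 * (1 - exp(-2*6 t)) / (2 * 6) = 1/48 - exp(-12*t)/48.
As t -> infinity, exp(-2*6 t) -> 0, so the stationary variance is sigma^2 / (2 theta) = 1/48.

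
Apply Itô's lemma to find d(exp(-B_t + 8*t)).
d(exp(-B_t + 8*t)) = (17*exp(-B_t + 8*t)/2) dt + (-exp(-B_t + 8*t)) dB_t

Itô's formula for f(t, x): d f(t, B_t) = (f_t + (1/2) f_xx) dt + f_x dB_t. Compute partials of f(t, x) = exp(8*t - x):
  f_t(t,x)  = 8*exp(8*t - x)
  f_x(t,x)  = -exp(8*t - x)
  f_xx(t,x) = exp(8*t - x)
Assemble drift = f_t + (1/2) f_xx = 17*exp(8*t - x)/2 and diffusion = f_x = -exp(8*t - x). Substituting x = B_t:
  d(exp(-B_t + 8*t)) = (17*exp(-B_t + 8*t)/2) dt + (-exp(-B_t + 8*t)) dB_t.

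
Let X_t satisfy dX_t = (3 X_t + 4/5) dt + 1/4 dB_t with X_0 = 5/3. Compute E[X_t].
E[X_t] = 29*exp(3*t)/15 - 4/15

Taking expectations and using E[dB_t] = 0, the mean m(t) = E[X_t] satisfies the ODE m'(t) = a m(t) + b with m(0) = x_0. With a = 3, b = 4/5, x_0 = 5/3, the solution is
  m(t) = x_0 * exp(a t) + (b/a) * (exp(a t) - 1)
       = (5/3) * exp(3 t) + ((4/5)/3) * (exp(3 t) - 1)
       = 29*exp(3*t)/15 - 4/15.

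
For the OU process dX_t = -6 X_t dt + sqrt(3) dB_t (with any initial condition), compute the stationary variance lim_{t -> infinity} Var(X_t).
lim Var(X_t) = 1/4

The OU SDE dX = -theta X dt + sigma dB admits the integrating factor exp(theta t): d(exp(theta t) X_t) = sigma exp(theta t) dB_t. Integrating from 0 to t gives X_t = x_0 * exp(-theta t) + sigma * int_0^t exp(-theta (t-s)) dB_s for any initial x_0. The Itô integral has variance (by the Itô isometry) sigma^2 * int_0^t exp(-2 theta (t - s)) ds = sigma^2 * (1 - exp(-2 theta t)) / (2 theta), independent of x_0.
With theta = 6, sigma = sqrt(3):
  Var(X_t) = (sqrt(3))^2 * (1 - exp(-2*6 t)) / (2 * 6) = 1/4 - exp(-12*t)/4.
As t -> infinity, exp(-2*6 t) -> 0, so the stationary variance is sigma^2 / (2 theta) = 1/4.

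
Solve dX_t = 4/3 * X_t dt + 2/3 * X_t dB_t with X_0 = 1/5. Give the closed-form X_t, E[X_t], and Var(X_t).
X_t = 1/5 * exp((10/9) t + (2/3) B_t); E[X_t] = exp(4*t/3)/5; Var(X_t) = (exp(4*t/9) - 1)*exp(8*t/3)/25

For GBM dX = mu X dt + sigma X dB with X_0 = x_0, apply Itô to Y = log X: dY = (mu - sigma^2/2) dt + sigma dB, so Y_t = log(x_0) + (mu - sigma^2/2) t + sigma B_t and hence X_t = x_0 * exp((mu - sigma^2/2) t + sigma B_t).
With mu = 4/3, sigma = 2/3, x_0 = 1/5, this gives:
  X_t = 1/5 * exp((10/9) * t + (2/3) * B_t).
Since sigma*B_t ~ Normal(0, sigma^2 t), E[exp(sigma*B_t)] = exp(sigma^2 t / 2); so E[X_t] = x_0 * exp((mu - sigma^2/2) t) * exp(sigma^2 t / 2) = x_0 * exp(mu t) = exp(4*t/3)/5.
Var(X_t) = E[X_t^2] - (E[X_t])^2 = x_0^2 * exp(2 mu t) * (exp(sigma^2 t) - 1) = (exp(4*t/9) - 1)*exp(8*t/3)/25.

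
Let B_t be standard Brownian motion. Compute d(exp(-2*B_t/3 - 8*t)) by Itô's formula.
d(exp(-2*B_t/3 - 8*t)) = (-70*exp(-2*B_t/3 - 8*t)/9) dt + (-2*exp(-2*B_t/3 - 8*t)/3) dB_t

Itô's formula for f(t, x): d f(t, B_t) = (f_t + (1/2) f_xx) dt + f_x dB_t. Compute partials of f(t, x) = exp(-8*t - 2*x/3):
  f_t(t,x)  = -8*exp(-8*t - 2*x/3)
  f_x(t,x)  = -2*exp(-8*t - 2*x/3)/3
  f_xx(t,x) = 4*exp(-8*t - 2*x/3)/9
Assemble drift = f_t + (1/2) f_xx = -70*exp(-8*t - 2*x/3)/9 and diffusion = f_x = -2*exp(-8*t - 2*x/3)/3. Substituting x = B_t:
  d(exp(-2*B_t/3 - 8*t)) = (-70*exp(-2*B_t/3 - 8*t)/9) dt + (-2*exp(-2*B_t/3 - 8*t)/3) dB_t.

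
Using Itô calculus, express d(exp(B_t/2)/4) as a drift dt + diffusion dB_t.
d(exp(B_t/2)/4) = (exp(B_t/2)/32) dt + (exp(B_t/2)/8) dB_t

Itô's formula for f(B_t) gives d f(B_t) = f'(B_t) dB_t + (1/2) f''(B_t) dt. Compute derivatives of f(x) = exp(x/2)/4:
  f'(x)  = exp(x/2)/8
  f''(x) = exp(x/2)/16
Substitute x = B_t and multiply the f'' term by 1/2:
  drift     = (1/2) * (exp(x/2)/16) evaluated at B_t = exp(B_t/2)/32
  diffusion = (exp(x/2)/8) evaluated at B_t = exp(B_t/2)/8
Therefore d(exp(B_t/2)/4) = (exp(B_t/2)/32) dt + (exp(B_t/2)/8) dB_t.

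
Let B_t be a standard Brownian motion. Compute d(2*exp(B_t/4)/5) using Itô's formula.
d(2*exp(B_t/4)/5) = (exp(B_t/4)/80) dt + (exp(B_t/4)/10) dB_t

Itô's formula for f(B_t) gives d f(B_t) = f'(B_t) dB_t + (1/2) f''(B_t) dt. Compute derivatives of f(x) = 2*exp(x/4)/5:
  f'(x)  = exp(x/4)/10
  f''(x) = exp(x/4)/40
Substitute x = B_t and multiply the f'' term by 1/2:
  drift     = (1/2) * (exp(x/4)/40) evaluated at B_t = exp(B_t/4)/80
  diffusion = (exp(x/4)/10) evaluated at B_t = exp(B_t/4)/10
Therefore d(2*exp(B_t/4)/5) = (exp(B_t/4)/80) dt + (exp(B_t/4)/10) dB_t.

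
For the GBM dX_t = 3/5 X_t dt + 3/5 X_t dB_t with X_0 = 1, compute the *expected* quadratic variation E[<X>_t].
E[<X>_t] = 3*exp(39*t/25)/13 - 3/13

<X>_t = int_0^t ((3/5) * X_s)^2 ds. Taking expectation inside the integral: E[<X>_t] = (3/5)^2 * int_0^t E[X_s^2] ds. For GBM, E[X_s^2] = x_0^2 * exp((2 mu + sigma^2) s). Integrating:
  E[<X>_t] = (3/5)^2 * 1^2 * (exp((2*(3/5) + (3/5)^2) t) - 1) / (2*(3/5) + (3/5)^2)
           = (3/5)^2 * 1^2 * (exp((39/25) t) - 1) / (39/25) = 3*exp(39*t/25)/13 - 3/13.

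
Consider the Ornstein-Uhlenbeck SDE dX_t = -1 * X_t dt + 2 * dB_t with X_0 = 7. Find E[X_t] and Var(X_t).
E[X_t] = 7*exp(-t); Var(X_t) = 2 - 2*exp(-2*t)

The OU SDE dX = -theta X dt + sigma dB admits the integrating factor exp(theta t): d(exp(theta t) X_t) = sigma exp(theta t) dB_t. Integrating from 0 to t:
  X_t = x_0 * exp(-theta t) + sigma * int_0^t exp(-theta (t-s)) dB_s.
The Itô integral has mean 0 and (by the Itô isometry) variance sigma^2 * int_0^t exp(-2 theta (t - s)) ds = sigma^2 * (1 - exp(-2 theta t)) / (2 theta).
With theta = 1, sigma = 2, x_0 = 7:
  E[X_t] = 7 * exp(-1 t) = 7*exp(-t)
  Var(X_t) = (2)^2 * (1 - exp(-2*1 t)) / (2 * 1) = 2 - 2*exp(-2*t).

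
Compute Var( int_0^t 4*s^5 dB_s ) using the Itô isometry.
Var = 16*t^11/11

The Itô integral of a deterministic integrand f(s) has mean 0 because each increment f(s) * (B_{s+ds} - B_s) has mean 0. By the Itô isometry:
  Var( int_0^t f(s) dB_s ) = E[ (int_0^t f(s) dB_s)^2 ] = int_0^t f(s)^2 ds.
Here f(s) = 4*s^5, so f(s)^2 = 16*s^10. Integrate:
  int_0^t (16*s^10) ds = 16*t^11/11.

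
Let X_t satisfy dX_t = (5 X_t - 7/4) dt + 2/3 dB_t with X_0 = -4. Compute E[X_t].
E[X_t] = 7/20 - 87*exp(5*t)/20

Taking expectations and using E[dB_t] = 0, the mean m(t) = E[X_t] satisfies the ODE m'(t) = a m(t) + b with m(0) = x_0. With a = 5, b = -7/4, x_0 = -4, the solution is
  m(t) = x_0 * exp(a t) + (b/a) * (exp(a t) - 1)
       = (-4) * exp(5 t) + ((-7/4)/5) * (exp(5 t) - 1)
       = 7/20 - 87*exp(5*t)/20.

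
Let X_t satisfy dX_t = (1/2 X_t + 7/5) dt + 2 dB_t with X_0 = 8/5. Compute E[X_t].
E[X_t] = 22*exp(t/2)/5 - 14/5

Taking expectations and using E[dB_t] = 0, the mean m(t) = E[X_t] satisfies the ODE m'(t) = a m(t) + b with m(0) = x_0. With a = 1/2, b = 7/5, x_0 = 8/5, the solution is
  m(t) = x_0 * exp(a t) + (b/a) * (exp(a t) - 1)
       = (8/5) * exp((1/2) t) + ((7/5)/(1/2)) * (exp((1/2) t) - 1)
       = 22*exp(t/2)/5 - 14/5.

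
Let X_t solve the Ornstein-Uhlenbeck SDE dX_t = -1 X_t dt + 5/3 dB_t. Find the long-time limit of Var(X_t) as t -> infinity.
lim Var(X_t) = 25/18

The OU SDE dX = -theta X dt + sigma dB admits the integrating factor exp(theta t): d(exp(theta t) X_t) = sigma exp(theta t) dB_t. Integrating from 0 to t gives X_t = x_0 * exp(-theta t) + sigma * int_0^t exp(-theta (t-s)) dB_s for any initial x_0. The Itô integral has variance (by the Itô isometry) sigma^2 * int_0^t exp(-2 theta (t - s)) ds = sigma^2 * (1 - exp(-2 theta t)) / (2 theta), independent of x_0.
With theta = 1, sigma = 5/3:
  Var(X_t) = (5/3)^2 * (1 - exp(-2*1 t)) / (2 * 1) = 25/18 - 25*exp(-2*t)/18.
As t -> infinity, exp(-2*1 t) -> 0, so the stationary variance is sigma^2 / (2 theta) = 25/18.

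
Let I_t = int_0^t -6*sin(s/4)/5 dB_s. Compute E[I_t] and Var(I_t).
E[I_t] = 0; Var(I_t) = 18*t/25 - 36*sin(t/2)/25

The Itô integral of a deterministic integrand f(s) has mean 0 because each increment f(s) * (B_{s+ds} - B_s) has mean 0. By the Itô isometry:
  Var( int_0^t f(s) dB_s ) = E[ (int_0^t f(s) dB_s)^2 ] = int_0^t f(s)^2 ds.
Here f(s) = -6*sin(s/4)/5, so f(s)^2 = 36*sin(s/4)^2/25. Integrate:
  int_0^t (36*sin(s/4)^2/25) ds = 18*t/25 - 36*sin(t/2)/25.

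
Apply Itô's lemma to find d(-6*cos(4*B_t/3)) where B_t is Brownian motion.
d(-6*cos(4*B_t/3)) = (16*cos(4*B_t/3)/3) dt + (8*sin(4*B_t/3)) dB_t

Itô's formula for f(B_t) gives d f(B_t) = f'(B_t) dB_t + (1/2) f''(B_t) dt. Compute derivatives of f(x) = -6*cos(4*x/3):
  f'(x)  = 8*sin(4*x/3)
  f''(x) = 32*cos(4*x/3)/3
Substitute x = B_t and multiply the f'' term by 1/2:
  drift     = (1/2) * (32*cos(4*x/3)/3) evaluated at B_t = 16*cos(4*B_t/3)/3
  diffusion = (8*sin(4*x/3)) evaluated at B_t = 8*sin(4*B_t/3)
Therefore d(-6*cos(4*B_t/3)) = (16*cos(4*B_t/3)/3) dt + (8*sin(4*B_t/3)) dB_t.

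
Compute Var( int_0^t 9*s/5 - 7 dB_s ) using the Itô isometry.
Var = t*(27*t^2 - 315*t + 1225)/25

The Itô integral of a deterministic integrand f(s) has mean 0 because each increment f(s) * (B_{s+ds} - B_s) has mean 0. By the Itô isometry:
  Var( int_0^t f(s) dB_s ) = E[ (int_0^t f(s) dB_s)^2 ] = int_0^t f(s)^2 ds.
Here f(s) = 9*s/5 - 7, so f(s)^2 = (9*s - 35)^2/25. Integrate:
  int_0^t ((9*s - 35)^2/25) ds = t*(27*t^2 - 315*t + 1225)/25.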